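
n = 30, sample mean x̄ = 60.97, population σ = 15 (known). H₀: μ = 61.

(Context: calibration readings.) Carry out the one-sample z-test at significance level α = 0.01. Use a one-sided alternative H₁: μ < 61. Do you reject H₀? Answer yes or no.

SE = σ/√n = 15/√30 = 2.7386
z = (x̄−μ₀)/SE = (60.97−61)/2.7386 = -0.0110
p-value (one-sided, H₁ less) = 0.49563
At α=0.01: p ≥ α → fail to reject H₀

reject H₀: no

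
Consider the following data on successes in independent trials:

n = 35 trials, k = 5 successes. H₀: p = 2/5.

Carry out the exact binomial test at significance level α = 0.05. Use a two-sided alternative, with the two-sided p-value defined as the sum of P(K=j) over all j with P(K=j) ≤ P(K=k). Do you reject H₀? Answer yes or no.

reject H₀: yes

Exact binomial: n=35, k=5, p₀=2/5=0.4000
P(X=j) = C(n,j)·p₀^j·(1−p₀)^(n−j); p = Σ P(X=j) over j with P(X=j) ≤ P(X=5)
p-value (two-sided) = 0.00154
At α=0.05: p < α → reject H₀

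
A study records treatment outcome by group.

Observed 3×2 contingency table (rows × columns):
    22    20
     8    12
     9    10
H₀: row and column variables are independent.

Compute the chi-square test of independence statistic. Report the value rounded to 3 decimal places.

test statistic = 0.838

Row totals [42, 20, 19], col totals [39, 42], n=81
χ² = (22−20.22)²/20.22 + (20−21.78)²/21.78 + (8−9.63)²/9.63 + (12−10.37)²/10.37 + (9−9.15)²/9.15 + (10−9.85)²/9.85 = 0.8379
df = 2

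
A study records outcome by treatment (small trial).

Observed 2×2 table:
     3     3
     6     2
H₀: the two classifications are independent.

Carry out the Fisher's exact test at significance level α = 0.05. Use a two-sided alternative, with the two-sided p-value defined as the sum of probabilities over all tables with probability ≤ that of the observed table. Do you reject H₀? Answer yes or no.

Margins: r₁=6, r₂=8, c₁=9, c₂=5, n=14
p_obs = C(6,3)·C(8,6)/C(14,9); sum pmf over tables with pmf ≤ p_obs
p-value (two-sided) = 0.58042
At α=0.05: p ≥ α → fail to reject H₀

reject H₀: no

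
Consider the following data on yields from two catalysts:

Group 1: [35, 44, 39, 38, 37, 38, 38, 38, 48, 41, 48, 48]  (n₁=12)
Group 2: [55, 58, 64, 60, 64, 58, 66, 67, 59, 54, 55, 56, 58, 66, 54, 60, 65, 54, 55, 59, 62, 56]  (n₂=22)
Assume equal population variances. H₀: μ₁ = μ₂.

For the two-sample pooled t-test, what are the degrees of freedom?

degrees of freedom = 32

df = n₁ + n₂ − 2 = 12 + 22 − 2 = 32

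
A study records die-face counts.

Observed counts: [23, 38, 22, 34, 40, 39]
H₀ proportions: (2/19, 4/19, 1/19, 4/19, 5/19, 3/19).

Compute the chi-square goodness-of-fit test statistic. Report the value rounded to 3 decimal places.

n = 196; E_i = n·p_i = [20.63, 41.26, 10.32, 41.26, 51.58, 30.95]
χ² = (23−20.63)²/20.63 + (38−41.26)²/41.26 + (22−10.32)²/10.32 + (34−41.26)²/41.26 + (40−51.58)²/51.58 + (39−30.95)²/30.95 = 19.7372
df = 5

test statistic = 19.737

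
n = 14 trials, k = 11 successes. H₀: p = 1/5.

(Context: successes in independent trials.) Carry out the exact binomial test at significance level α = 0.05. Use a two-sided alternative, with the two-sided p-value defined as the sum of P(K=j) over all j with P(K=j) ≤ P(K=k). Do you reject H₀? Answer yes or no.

reject H₀: yes

Exact binomial: n=14, k=11, p₀=1/5=0.2000
P(X=j) = C(n,j)·p₀^j·(1−p₀)^(n−j); p = Σ P(X=j) over j with P(X=j) ≤ P(X=11)
p-value (two-sided) = 0.00000
At α=0.05: p < α → reject H₀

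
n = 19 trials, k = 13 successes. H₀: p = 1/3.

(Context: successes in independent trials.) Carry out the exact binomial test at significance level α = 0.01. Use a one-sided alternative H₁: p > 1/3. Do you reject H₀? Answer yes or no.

reject H₀: yes

Exact binomial: n=19, k=13, p₀=1/3=0.3333
P(X≥13) from Σ C(n,i)·p₀^i·(1−p₀)^(n−i)
p-value (one-sided, H₁ greater) = 0.00187
At α=0.01: p < α → reject H₀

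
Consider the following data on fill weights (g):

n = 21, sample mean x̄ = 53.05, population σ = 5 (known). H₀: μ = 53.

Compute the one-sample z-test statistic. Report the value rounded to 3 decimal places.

SE = σ/√n = 5/√21 = 1.0911
z = (x̄−μ₀)/SE = (53.05−53)/1.0911 = 0.0458

test statistic = 0.046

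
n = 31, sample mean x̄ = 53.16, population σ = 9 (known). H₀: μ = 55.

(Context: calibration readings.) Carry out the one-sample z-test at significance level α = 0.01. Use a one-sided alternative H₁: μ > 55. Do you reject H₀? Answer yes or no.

reject H₀: no

SE = σ/√n = 9/√31 = 1.6164
z = (x̄−μ₀)/SE = (53.16−55)/1.6164 = -1.1383
p-value (one-sided, H₁ greater) = 0.87250
At α=0.01: p ≥ α → fail to reject H₀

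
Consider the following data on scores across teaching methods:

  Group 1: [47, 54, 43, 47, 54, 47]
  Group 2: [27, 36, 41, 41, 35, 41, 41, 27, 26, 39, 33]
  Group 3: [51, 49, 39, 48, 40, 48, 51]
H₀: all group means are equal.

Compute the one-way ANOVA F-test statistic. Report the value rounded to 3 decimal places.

Group means [48.67, 35.18, 46.57], grand mean 41.875
SSB = Σnᵢ(x̄ᵢ−x̄)² = 923.941; SSW = ΣΣ(x−x̄ᵢ)² = 620.684
MSB = 923.941/2 = 461.9705; MSW = 620.684/21 = 29.5564
F = MSB/MSW = 15.6301
df = (2, 21)

test statistic = 15.630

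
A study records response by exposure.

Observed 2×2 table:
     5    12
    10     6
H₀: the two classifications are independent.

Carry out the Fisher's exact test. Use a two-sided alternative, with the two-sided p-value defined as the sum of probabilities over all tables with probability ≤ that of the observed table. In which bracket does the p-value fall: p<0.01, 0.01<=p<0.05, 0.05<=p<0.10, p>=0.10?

p-value bracket: 0.05<=p<0.10

Margins: r₁=17, r₂=16, c₁=15, c₂=18, n=33
p_obs = C(17,5)·C(16,10)/C(33,15); sum pmf over tables with pmf ≤ p_obs
p-value (two-sided) = 0.08441
→ bracket: 0.05<=p<0.10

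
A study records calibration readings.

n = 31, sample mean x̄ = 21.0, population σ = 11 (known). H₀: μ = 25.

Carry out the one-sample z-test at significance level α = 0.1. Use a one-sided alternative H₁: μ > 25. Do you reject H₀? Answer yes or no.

reject H₀: no

SE = σ/√n = 11/√31 = 1.9757
z = (x̄−μ₀)/SE = (21.0−25)/1.9757 = -2.0246
p-value (one-sided, H₁ greater) = 0.97855
At α=0.1: p ≥ α → fail to reject H₀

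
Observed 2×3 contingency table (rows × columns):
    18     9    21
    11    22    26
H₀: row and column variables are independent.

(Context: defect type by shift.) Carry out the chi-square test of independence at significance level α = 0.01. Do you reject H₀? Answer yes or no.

reject H₀: no

Row totals [48, 59], col totals [29, 31, 47], n=107
χ² = (18−13.01)²/13.01 + (9−13.91)²/13.91 + (21−21.08)²/21.08 + (11−15.99)²/15.99 + (22−17.09)²/17.09 + (26−25.92)²/25.92 = 6.6122
df = 2
p-value (upper-tail) = 0.03666
At α=0.01: p ≥ α → fail to reject H₀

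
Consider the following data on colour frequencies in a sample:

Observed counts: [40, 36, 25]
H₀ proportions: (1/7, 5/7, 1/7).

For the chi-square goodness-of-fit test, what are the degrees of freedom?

degrees of freedom = 2

df = k − 1 = 3 − 1 = 2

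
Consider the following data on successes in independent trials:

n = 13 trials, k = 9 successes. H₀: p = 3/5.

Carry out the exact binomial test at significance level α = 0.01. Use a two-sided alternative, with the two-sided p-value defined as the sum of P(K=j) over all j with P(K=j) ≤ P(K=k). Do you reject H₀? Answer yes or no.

reject H₀: no

Exact binomial: n=13, k=9, p₀=3/5=0.6000
P(X=j) = C(n,j)·p₀^j·(1−p₀)^(n−j); p = Σ P(X=j) over j with P(X=j) ≤ P(X=9)
p-value (two-sided) = 0.58189
At α=0.01: p ≥ α → fail to reject H₀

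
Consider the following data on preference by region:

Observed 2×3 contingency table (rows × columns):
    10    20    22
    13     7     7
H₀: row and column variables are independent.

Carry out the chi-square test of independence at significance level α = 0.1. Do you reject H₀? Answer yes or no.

Row totals [52, 27], col totals [23, 27, 29], n=79
χ² = (10−15.14)²/15.14 + (20−17.77)²/17.77 + (22−19.09)²/19.09 + (13−7.86)²/7.86 + (7−9.23)²/9.23 + (7−9.91)²/9.91 = 7.2209
df = 2
p-value (upper-tail) = 0.02704
At α=0.1: p < α → reject H₀

reject H₀: yes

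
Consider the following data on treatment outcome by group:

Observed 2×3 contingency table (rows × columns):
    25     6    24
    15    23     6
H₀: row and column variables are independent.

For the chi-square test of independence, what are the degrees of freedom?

df = (r−1)(c−1) = (2−1)·(3−1) = 2

degrees of freedom = 2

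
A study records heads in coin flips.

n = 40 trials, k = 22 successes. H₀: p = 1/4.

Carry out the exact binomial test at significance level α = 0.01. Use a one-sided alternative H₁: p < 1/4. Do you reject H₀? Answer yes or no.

reject H₀: no

Exact binomial: n=40, k=22, p₀=1/4=0.2500
P(X≤22) from Σ C(n,i)·p₀^i·(1−p₀)^(n−i)
p-value (one-sided, H₁ less) = 0.99999
At α=0.01: p ≥ α → fail to reject H₀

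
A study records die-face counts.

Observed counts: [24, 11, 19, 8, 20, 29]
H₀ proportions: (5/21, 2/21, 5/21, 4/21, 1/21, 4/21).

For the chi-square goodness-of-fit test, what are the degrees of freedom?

degrees of freedom = 5

df = k − 1 = 6 − 1 = 5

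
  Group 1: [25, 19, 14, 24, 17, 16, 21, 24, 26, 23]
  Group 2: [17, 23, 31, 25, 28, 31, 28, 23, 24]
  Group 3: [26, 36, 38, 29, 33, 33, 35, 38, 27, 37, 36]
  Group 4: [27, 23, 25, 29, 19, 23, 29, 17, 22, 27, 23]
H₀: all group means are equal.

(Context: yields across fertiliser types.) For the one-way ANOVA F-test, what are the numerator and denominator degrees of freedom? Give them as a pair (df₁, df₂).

degrees of freedom = [3, 37]

k = 4 groups, N = 41 total
df = (k−1, N−k) = (4−1, 41−4) = (3, 37)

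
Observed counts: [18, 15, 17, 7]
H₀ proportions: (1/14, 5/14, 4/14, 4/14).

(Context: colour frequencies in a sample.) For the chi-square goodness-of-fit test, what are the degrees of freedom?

df = k − 1 = 4 − 1 = 3

degrees of freedom = 3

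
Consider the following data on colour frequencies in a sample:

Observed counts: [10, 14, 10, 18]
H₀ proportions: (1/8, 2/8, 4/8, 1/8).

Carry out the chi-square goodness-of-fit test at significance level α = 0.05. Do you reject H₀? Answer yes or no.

n = 52; E_i = n·p_i = [6.50, 13.00, 26.00, 6.50]
χ² = (10−6.50)²/6.50 + (14−13.00)²/13.00 + (10−26.00)²/26.00 + (18−6.50)²/6.50 = 32.1538
df = 3
p-value (upper-tail) = 0.00000
At α=0.05: p < α → reject H₀

reject H₀: yes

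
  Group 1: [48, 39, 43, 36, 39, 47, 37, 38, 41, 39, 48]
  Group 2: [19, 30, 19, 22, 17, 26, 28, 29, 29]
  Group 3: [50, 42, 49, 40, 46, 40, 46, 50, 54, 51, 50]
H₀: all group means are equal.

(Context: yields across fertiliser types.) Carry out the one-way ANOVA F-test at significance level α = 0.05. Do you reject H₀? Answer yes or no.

reject H₀: yes

Group means [41.36, 24.33, 47.09], grand mean 38.452
SSB = Σnᵢ(x̄ᵢ−x̄)² = 2708.223; SSW = ΣΣ(x−x̄ᵢ)² = 627.455
MSB = 2708.223/2 = 1354.1114; MSW = 627.455/28 = 22.4091
F = MSB/MSW = 60.4269
df = (2, 28)
p-value (upper-tail) = 0.00000
At α=0.05: p < α → reject H₀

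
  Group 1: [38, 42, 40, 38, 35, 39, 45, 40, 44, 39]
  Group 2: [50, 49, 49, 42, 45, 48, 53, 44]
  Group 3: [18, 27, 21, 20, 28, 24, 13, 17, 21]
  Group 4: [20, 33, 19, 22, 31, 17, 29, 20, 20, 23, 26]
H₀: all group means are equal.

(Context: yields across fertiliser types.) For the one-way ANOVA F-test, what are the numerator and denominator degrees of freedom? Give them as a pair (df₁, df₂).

degrees of freedom = [3, 34]

k = 4 groups, N = 38 total
df = (k−1, N−k) = (4−1, 38−4) = (3, 34)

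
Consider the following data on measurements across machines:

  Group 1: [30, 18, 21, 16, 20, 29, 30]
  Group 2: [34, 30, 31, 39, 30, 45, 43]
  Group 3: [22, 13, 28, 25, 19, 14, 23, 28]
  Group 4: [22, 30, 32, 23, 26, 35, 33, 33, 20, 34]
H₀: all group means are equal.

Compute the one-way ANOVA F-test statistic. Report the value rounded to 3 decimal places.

test statistic = 8.900

Group means [23.43, 36.00, 21.50, 28.80], grand mean 27.375
SSB = Σnᵢ(x̄ᵢ−x̄)² = 926.186; SSW = ΣΣ(x−x̄ᵢ)² = 971.314
MSB = 926.186/3 = 308.7286; MSW = 971.314/28 = 34.6898
F = MSB/MSW = 8.8997
df = (3, 28)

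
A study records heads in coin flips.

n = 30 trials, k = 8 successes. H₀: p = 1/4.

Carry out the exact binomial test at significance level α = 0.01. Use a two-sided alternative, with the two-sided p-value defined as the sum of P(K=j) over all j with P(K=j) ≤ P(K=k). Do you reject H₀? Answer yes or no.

Exact binomial: n=30, k=8, p₀=1/4=0.2500
P(X=j) = C(n,j)·p₀^j·(1−p₀)^(n−j); p = Σ P(X=j) over j with P(X=j) ≤ P(X=8)
p-value (two-sided) = 0.83376
At α=0.01: p ≥ α → fail to reject H₀

reject H₀: no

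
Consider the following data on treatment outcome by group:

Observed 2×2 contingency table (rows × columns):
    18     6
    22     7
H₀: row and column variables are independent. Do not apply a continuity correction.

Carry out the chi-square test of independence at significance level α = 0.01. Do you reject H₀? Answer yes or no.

Row totals [24, 29], col totals [40, 13], n=53
χ² = (18−18.11)²/18.11 + (6−5.89)²/5.89 + (22−21.89)²/21.89 + (7−7.11)²/7.11 = 0.0053
df = 1
p-value (upper-tail) = 0.94212
At α=0.01: p ≥ α → fail to reject H₀

reject H₀: no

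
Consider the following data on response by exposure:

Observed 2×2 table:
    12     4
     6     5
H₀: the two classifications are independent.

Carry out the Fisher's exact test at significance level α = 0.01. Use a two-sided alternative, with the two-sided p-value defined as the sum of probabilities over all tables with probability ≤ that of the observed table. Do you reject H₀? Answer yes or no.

reject H₀: no

Margins: r₁=16, r₂=11, c₁=18, c₂=9, n=27
p_obs = C(16,12)·C(11,6)/C(27,18); sum pmf over tables with pmf ≤ p_obs
p-value (two-sided) = 0.41053
At α=0.01: p ≥ α → fail to reject H₀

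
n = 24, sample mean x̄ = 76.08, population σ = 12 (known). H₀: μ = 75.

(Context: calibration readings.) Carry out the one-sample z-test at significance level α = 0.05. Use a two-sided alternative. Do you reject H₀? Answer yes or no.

reject H₀: no

SE = σ/√n = 12/√24 = 2.4495
z = (x̄−μ₀)/SE = (76.08−75)/2.4495 = 0.4409
p-value (two-sided) = 0.65928
At α=0.05: p ≥ α → fail to reject H₀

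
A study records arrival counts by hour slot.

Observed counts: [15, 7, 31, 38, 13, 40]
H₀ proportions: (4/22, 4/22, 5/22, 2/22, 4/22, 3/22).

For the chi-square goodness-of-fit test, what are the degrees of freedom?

degrees of freedom = 5

df = k − 1 = 6 − 1 = 5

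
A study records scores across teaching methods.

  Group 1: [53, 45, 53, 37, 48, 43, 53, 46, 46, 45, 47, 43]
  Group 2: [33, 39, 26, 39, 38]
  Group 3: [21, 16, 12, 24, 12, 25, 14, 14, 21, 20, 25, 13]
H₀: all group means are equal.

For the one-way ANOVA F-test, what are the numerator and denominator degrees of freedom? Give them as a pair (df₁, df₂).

degrees of freedom = [2, 26]

k = 3 groups, N = 29 total
df = (k−1, N−k) = (3−1, 29−3) = (2, 26)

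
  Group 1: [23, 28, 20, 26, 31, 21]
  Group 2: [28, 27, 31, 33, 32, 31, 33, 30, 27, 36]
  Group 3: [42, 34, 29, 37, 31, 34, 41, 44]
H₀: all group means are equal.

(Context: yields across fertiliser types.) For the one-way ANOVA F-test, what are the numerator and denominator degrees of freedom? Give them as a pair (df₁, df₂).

degrees of freedom = [2, 21]

k = 3 groups, N = 24 total
df = (k−1, N−k) = (3−1, 24−3) = (2, 21)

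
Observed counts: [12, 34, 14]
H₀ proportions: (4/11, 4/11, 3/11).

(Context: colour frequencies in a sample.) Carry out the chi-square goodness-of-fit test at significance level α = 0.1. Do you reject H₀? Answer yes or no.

reject H₀: yes

n = 60; E_i = n·p_i = [21.82, 21.82, 16.36]
χ² = (12−21.82)²/21.82 + (34−21.82)²/21.82 + (14−16.36)²/16.36 = 11.5611
df = 2
p-value (upper-tail) = 0.00309
At α=0.1: p < α → reject H₀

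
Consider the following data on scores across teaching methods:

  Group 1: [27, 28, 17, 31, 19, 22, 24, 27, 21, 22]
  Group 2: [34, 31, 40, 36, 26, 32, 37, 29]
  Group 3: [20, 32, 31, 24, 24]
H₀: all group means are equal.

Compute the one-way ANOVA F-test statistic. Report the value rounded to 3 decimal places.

test statistic = 9.412

Group means [23.80, 33.12, 26.20], grand mean 27.565
SSB = Σnᵢ(x̄ᵢ−x̄)² = 398.377; SSW = ΣΣ(x−x̄ᵢ)² = 423.275
MSB = 398.377/2 = 199.1886; MSW = 423.275/20 = 21.1638
F = MSB/MSW = 9.4118
df = (2, 20)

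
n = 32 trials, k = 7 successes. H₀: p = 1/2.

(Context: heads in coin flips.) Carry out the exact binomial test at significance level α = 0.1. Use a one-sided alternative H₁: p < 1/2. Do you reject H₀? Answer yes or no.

Exact binomial: n=32, k=7, p₀=1/2=0.5000
P(X≤7) from Σ C(n,i)·p₀^i·(1−p₀)^(n−i)
p-value (one-sided, H₁ less) = 0.00105
At α=0.1: p < α → reject H₀

reject H₀: yes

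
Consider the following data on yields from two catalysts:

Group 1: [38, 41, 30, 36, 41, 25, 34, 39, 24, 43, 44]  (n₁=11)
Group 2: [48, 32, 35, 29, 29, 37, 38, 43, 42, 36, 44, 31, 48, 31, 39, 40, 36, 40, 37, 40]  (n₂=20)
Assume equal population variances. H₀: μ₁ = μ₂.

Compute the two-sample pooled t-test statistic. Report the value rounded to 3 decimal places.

x̄₁=35.909, s₁=6.935, n₁=11
x̄₂=37.750, s₂=5.637, n₂=20
s_p² = [10·6.935² + 19·5.637²]/29 = 37.4020
SE = √(s_p²·(1/11+1/20)) = 2.2957
t = (35.909−37.750)/2.2957 = -0.8019
df = 29

test statistic = -0.802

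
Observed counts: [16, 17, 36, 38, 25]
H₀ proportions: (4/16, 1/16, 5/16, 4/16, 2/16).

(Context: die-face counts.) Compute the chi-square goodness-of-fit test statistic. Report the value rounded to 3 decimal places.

test statistic = 23.842

n = 132; E_i = n·p_i = [33.00, 8.25, 41.25, 33.00, 16.50]
χ² = (16−33.00)²/33.00 + (17−8.25)²/8.25 + (36−41.25)²/41.25 + (38−33.00)²/33.00 + (25−16.50)²/16.50 = 23.8424
df = 4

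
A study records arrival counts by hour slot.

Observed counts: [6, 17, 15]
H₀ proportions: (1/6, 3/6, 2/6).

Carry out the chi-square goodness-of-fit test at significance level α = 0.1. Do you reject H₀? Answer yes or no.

reject H₀: no

n = 38; E_i = n·p_i = [6.33, 19.00, 12.67]
χ² = (6−6.33)²/6.33 + (17−19.00)²/19.00 + (15−12.67)²/12.67 = 0.6579
df = 2
p-value (upper-tail) = 0.71968
At α=0.1: p ≥ α → fail to reject H₀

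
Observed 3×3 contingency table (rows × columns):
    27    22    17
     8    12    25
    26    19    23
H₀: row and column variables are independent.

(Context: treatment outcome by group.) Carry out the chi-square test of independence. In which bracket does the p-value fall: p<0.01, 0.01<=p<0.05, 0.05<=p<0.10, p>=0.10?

Row totals [66, 45, 68], col totals [61, 53, 65], n=179
χ² = (27−22.49)²/22.49 + (22−19.54)²/19.54 + (17−23.97)²/23.97 + (8−15.34)²/15.34 + (12−13.32)²/13.32 + (25−16.34)²/16.34 + (26−23.17)²/23.17 + (19−20.13)²/20.13 + (23−24.69)²/24.69 = 11.9914
df = 4
p-value (upper-tail) = 0.01742
→ bracket: 0.01<=p<0.05

p-value bracket: 0.01<=p<0.05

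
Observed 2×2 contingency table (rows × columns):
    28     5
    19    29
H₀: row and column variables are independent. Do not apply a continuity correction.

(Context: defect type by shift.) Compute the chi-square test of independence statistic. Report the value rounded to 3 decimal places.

test statistic = 16.451

Row totals [33, 48], col totals [47, 34], n=81
χ² = (28−19.15)²/19.15 + (5−13.85)²/13.85 + (19−27.85)²/27.85 + (29−20.15)²/20.15 = 16.4510
df = 1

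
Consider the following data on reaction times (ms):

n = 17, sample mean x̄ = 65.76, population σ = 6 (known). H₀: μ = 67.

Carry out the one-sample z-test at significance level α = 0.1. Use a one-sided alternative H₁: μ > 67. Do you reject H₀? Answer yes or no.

reject H₀: no

SE = σ/√n = 6/√17 = 1.4552
z = (x̄−μ₀)/SE = (65.76−67)/1.4552 = -0.8521
p-value (one-sided, H₁ greater) = 0.80292
At α=0.1: p ≥ α → fail to reject H₀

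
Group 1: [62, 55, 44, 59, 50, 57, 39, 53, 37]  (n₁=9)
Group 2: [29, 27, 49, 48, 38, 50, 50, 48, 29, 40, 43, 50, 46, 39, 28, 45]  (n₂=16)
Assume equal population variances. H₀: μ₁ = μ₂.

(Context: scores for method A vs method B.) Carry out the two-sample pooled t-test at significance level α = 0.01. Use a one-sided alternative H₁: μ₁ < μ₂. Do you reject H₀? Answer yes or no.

x̄₁=50.667, s₁=8.874, n₁=9
x̄₂=41.188, s₂=8.627, n₂=16
s_p² = [8·8.874² + 15·8.627²]/23 = 75.9321
SE = √(s_p²·(1/9+1/16)) = 3.6308
t = (50.667−41.188)/3.6308 = 2.6108
df = 23
p-value (one-sided, H₁ less) = 0.99219
At α=0.01: p ≥ α → fail to reject H₀

reject H₀: no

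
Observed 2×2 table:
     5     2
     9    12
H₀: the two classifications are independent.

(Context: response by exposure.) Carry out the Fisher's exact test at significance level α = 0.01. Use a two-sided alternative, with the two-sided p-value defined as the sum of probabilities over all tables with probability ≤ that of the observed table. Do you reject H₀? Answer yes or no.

Margins: r₁=7, r₂=21, c₁=14, c₂=14, n=28
p_obs = C(7,5)·C(21,9)/C(28,14); sum pmf over tables with pmf ≤ p_obs
p-value (two-sided) = 0.38454
At α=0.01: p ≥ α → fail to reject H₀

reject H₀: no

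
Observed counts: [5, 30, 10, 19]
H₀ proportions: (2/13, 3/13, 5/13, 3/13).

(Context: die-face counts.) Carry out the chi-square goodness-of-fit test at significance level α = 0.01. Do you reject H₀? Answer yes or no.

n = 64; E_i = n·p_i = [9.85, 14.77, 24.62, 14.77]
χ² = (5−9.85)²/9.85 + (30−14.77)²/14.77 + (10−24.62)²/24.62 + (19−14.77)²/14.77 = 27.9818
df = 3
p-value (upper-tail) = 0.00000
At α=0.01: p < α → reject H₀

reject H₀: yes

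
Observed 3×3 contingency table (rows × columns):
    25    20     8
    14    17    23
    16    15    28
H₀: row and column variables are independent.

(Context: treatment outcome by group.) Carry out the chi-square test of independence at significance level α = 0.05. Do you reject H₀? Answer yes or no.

reject H₀: yes

Row totals [53, 54, 59], col totals [55, 52, 59], n=166
χ² = (25−17.56)²/17.56 + (20−16.60)²/16.60 + (8−18.84)²/18.84 + (14−17.89)²/17.89 + (17−16.92)²/16.92 + (23−19.19)²/19.19 + (16−19.55)²/19.55 + (15−18.48)²/18.48 + (28−20.97)²/20.97 = 15.3411
df = 4
p-value (upper-tail) = 0.00404
At α=0.05: p < α → reject H₀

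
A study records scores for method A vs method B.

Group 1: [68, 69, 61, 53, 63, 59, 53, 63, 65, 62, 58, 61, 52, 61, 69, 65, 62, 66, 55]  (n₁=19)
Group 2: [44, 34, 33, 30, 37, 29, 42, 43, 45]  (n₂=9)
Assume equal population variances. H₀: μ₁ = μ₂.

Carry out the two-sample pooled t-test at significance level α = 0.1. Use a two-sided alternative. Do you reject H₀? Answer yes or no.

reject H₀: yes

x̄₁=61.316, s₁=5.271, n₁=19
x̄₂=37.444, s₂=6.227, n₂=9
s_p² = [18·5.271² + 8·6.227²]/26 = 31.1664
SE = √(s_p²·(1/19+1/9)) = 2.2590
t = (61.316−37.444)/2.2590 = 10.5670
df = 26
p-value (two-sided) = 0.00000
At α=0.1: p < α → reject H₀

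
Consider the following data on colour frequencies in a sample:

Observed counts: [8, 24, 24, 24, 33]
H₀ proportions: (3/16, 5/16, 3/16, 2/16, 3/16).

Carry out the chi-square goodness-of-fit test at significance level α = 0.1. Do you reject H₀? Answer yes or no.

n = 113; E_i = n·p_i = [21.19, 35.31, 21.19, 14.12, 21.19]
χ² = (8−21.19)²/21.19 + (24−35.31)²/35.31 + (24−21.19)²/21.19 + (24−14.12)²/14.12 + (33−21.19)²/21.19 = 25.6950
df = 4
p-value (upper-tail) = 0.00004
At α=0.1: p < α → reject H₀

reject H₀: yes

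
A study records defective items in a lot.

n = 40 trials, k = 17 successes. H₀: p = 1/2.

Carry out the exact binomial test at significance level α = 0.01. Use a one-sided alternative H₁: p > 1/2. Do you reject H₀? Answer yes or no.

Exact binomial: n=40, k=17, p₀=1/2=0.5000
P(X≥17) from Σ C(n,i)·p₀^i·(1−p₀)^(n−i)
p-value (one-sided, H₁ greater) = 0.86591
At α=0.01: p ≥ α → fail to reject H₀

reject H₀: no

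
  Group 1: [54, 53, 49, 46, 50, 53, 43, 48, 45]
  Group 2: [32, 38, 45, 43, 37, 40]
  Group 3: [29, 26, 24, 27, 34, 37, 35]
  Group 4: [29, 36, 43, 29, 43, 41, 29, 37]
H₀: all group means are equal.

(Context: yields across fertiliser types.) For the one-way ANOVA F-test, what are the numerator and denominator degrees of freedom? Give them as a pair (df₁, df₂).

degrees of freedom = [3, 26]

k = 4 groups, N = 30 total
df = (k−1, N−k) = (4−1, 30−4) = (3, 26)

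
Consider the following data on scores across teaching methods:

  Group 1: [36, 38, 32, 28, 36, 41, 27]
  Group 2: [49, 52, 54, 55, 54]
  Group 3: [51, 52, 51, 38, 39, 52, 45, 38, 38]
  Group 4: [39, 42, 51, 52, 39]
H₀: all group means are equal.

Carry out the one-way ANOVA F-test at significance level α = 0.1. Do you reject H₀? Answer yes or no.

Group means [34.00, 52.80, 44.89, 44.60], grand mean 43.423
SSB = Σnᵢ(x̄ᵢ−x̄)² = 1087.457; SSW = ΣΣ(x−x̄ᵢ)² = 702.889
MSB = 1087.457/3 = 362.4858; MSW = 702.889/22 = 31.9495
F = MSB/MSW = 11.3456
df = (3, 22)
p-value (upper-tail) = 0.00011
At α=0.1: p < α → reject H₀

reject H₀: yes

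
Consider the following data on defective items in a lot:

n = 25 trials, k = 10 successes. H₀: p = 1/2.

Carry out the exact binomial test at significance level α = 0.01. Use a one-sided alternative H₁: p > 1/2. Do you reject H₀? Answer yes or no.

Exact binomial: n=25, k=10, p₀=1/2=0.5000
P(X≥10) from Σ C(n,i)·p₀^i·(1−p₀)^(n−i)
p-value (one-sided, H₁ greater) = 0.88524
At α=0.01: p ≥ α → fail to reject H₀

reject H₀: no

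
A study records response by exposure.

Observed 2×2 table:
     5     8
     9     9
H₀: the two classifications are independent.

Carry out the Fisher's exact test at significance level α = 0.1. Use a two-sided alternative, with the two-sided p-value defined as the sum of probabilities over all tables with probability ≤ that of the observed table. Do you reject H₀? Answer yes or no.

Margins: r₁=13, r₂=18, c₁=14, c₂=17, n=31
p_obs = C(13,5)·C(18,9)/C(31,14); sum pmf over tables with pmf ≤ p_obs
p-value (two-sided) = 0.71684
At α=0.1: p ≥ α → fail to reject H₀

reject H₀: no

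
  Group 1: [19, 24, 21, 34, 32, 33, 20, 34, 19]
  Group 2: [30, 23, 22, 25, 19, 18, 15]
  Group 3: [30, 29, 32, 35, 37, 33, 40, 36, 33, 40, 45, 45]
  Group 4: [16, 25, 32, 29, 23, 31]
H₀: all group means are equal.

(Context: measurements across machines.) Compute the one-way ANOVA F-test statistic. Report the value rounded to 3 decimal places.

test statistic = 11.053

Group means [26.22, 21.71, 36.25, 26.00], grand mean 28.794
SSB = Σnᵢ(x̄ᵢ−x̄)² = 1124.325; SSW = ΣΣ(x−x̄ᵢ)² = 1017.234
MSB = 1124.325/3 = 374.7749; MSW = 1017.234/30 = 33.9078
F = MSB/MSW = 11.0528
df = (3, 30)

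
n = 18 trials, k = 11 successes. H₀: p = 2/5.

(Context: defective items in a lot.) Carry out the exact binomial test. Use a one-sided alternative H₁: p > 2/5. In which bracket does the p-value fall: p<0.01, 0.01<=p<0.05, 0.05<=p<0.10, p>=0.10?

Exact binomial: n=18, k=11, p₀=2/5=0.4000
P(X≥11) from Σ C(n,i)·p₀^i·(1−p₀)^(n−i)
p-value (one-sided, H₁ greater) = 0.05765
→ bracket: 0.05<=p<0.10

p-value bracket: 0.05<=p<0.10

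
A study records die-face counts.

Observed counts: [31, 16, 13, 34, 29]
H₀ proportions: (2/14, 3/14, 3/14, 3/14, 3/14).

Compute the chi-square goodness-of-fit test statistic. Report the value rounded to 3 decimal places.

n = 123; E_i = n·p_i = [17.57, 26.36, 26.36, 26.36, 26.36]
χ² = (31−17.57)²/17.57 + (16−26.36)²/26.36 + (13−26.36)²/26.36 + (34−26.36)²/26.36 + (29−26.36)²/26.36 = 23.5827
df = 4

test statistic = 23.583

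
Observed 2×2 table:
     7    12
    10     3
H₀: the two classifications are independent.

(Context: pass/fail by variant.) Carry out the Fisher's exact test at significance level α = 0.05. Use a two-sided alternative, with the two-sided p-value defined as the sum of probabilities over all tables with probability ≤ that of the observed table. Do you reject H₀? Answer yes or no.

Margins: r₁=19, r₂=13, c₁=17, c₂=15, n=32
p_obs = C(19,7)·C(13,10)/C(32,17); sum pmf over tables with pmf ≤ p_obs
p-value (two-sided) = 0.03592
At α=0.05: p < α → reject H₀

reject H₀: yes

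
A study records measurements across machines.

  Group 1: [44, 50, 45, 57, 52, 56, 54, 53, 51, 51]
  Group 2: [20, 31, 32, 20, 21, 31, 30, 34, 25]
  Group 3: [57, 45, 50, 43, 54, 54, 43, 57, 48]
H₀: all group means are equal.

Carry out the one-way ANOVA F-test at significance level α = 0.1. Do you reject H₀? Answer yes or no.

Group means [51.30, 27.11, 50.11], grand mean 43.143
SSB = Σnᵢ(x̄ᵢ−x̄)² = 3415.551; SSW = ΣΣ(x−x̄ᵢ)² = 669.878
MSB = 3415.551/2 = 1707.7754; MSW = 669.878/25 = 26.7951
F = MSB/MSW = 63.7346
df = (2, 25)
p-value (upper-tail) = 0.00000
At α=0.1: p < α → reject H₀

reject H₀: yes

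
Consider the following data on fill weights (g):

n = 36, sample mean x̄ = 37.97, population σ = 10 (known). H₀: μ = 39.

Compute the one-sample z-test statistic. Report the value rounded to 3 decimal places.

SE = σ/√n = 10/√36 = 1.6667
z = (x̄−μ₀)/SE = (37.97−39)/1.6667 = -0.6180

test statistic = -0.618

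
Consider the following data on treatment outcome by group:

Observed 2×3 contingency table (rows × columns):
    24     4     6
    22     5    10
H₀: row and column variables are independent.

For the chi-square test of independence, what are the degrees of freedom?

df = (r−1)(c−1) = (2−1)·(3−1) = 2

degrees of freedom = 2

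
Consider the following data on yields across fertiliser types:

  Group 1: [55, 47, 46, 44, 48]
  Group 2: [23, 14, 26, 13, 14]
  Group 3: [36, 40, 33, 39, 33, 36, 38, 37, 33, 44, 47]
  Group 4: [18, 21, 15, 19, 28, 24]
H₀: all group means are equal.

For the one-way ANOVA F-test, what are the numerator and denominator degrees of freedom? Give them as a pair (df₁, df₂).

degrees of freedom = [3, 23]

k = 4 groups, N = 27 total
df = (k−1, N−k) = (4−1, 27−4) = (3, 23)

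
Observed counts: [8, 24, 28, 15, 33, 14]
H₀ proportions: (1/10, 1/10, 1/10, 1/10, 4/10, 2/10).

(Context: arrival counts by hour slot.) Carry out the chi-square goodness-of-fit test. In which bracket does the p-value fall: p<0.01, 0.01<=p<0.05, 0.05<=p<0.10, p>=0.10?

p-value bracket: p<0.01

n = 122; E_i = n·p_i = [12.20, 12.20, 12.20, 12.20, 48.80, 24.40]
χ² = (8−12.20)²/12.20 + (24−12.20)²/12.20 + (28−12.20)²/12.20 + (15−12.20)²/12.20 + (33−48.80)²/48.80 + (14−24.40)²/24.40 = 43.5123
df = 5
p-value (upper-tail) = 0.00000
→ bracket: p<0.01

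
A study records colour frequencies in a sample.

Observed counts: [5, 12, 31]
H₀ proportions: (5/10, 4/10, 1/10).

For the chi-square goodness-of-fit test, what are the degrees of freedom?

df = k − 1 = 3 − 1 = 2

degrees of freedom = 2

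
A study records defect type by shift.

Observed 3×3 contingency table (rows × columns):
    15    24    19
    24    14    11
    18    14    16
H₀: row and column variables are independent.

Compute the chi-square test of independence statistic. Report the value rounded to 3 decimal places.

test statistic = 6.831

Row totals [58, 49, 48], col totals [57, 52, 46], n=155
χ² = (15−21.33)²/21.33 + (24−19.46)²/19.46 + (19−17.21)²/17.21 + (24−18.02)²/18.02 + (14−16.44)²/16.44 + (11−14.54)²/14.54 + (18−17.65)²/17.65 + (14−16.10)²/16.10 + (16−14.25)²/14.25 = 6.8310
df = 4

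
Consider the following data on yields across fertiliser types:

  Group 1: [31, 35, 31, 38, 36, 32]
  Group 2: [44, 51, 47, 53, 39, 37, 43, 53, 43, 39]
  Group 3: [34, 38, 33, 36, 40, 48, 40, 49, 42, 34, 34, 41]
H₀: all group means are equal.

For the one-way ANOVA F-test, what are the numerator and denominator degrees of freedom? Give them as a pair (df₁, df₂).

k = 3 groups, N = 28 total
df = (k−1, N−k) = (3−1, 28−3) = (2, 25)

degrees of freedom = [2, 25]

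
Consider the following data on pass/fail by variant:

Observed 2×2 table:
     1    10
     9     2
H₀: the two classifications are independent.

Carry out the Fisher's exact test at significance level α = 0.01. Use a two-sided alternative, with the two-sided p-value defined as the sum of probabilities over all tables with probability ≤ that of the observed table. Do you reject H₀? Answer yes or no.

reject H₀: yes

Margins: r₁=11, r₂=11, c₁=10, c₂=12, n=22
p_obs = C(11,1)·C(11,9)/C(22,10); sum pmf over tables with pmf ≤ p_obs
p-value (two-sided) = 0.00191
At α=0.01: p < α → reject H₀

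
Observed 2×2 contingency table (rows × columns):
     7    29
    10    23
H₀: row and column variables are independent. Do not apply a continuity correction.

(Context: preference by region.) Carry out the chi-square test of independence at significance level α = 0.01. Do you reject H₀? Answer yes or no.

reject H₀: no

Row totals [36, 33], col totals [17, 52], n=69
χ² = (7−8.87)²/8.87 + (29−27.13)²/27.13 + (10−8.13)²/8.13 + (23−24.87)²/24.87 = 1.0934
df = 1
p-value (upper-tail) = 0.29573
At α=0.01: p ≥ α → fail to reject H₀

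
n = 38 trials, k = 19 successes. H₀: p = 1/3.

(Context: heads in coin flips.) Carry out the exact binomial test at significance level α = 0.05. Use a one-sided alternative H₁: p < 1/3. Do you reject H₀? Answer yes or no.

Exact binomial: n=38, k=19, p₀=1/3=0.3333
P(X≤19) from Σ C(n,i)·p₀^i·(1−p₀)^(n−i)
p-value (one-sided, H₁ less) = 0.98908
At α=0.05: p ≥ α → fail to reject H₀

reject H₀: no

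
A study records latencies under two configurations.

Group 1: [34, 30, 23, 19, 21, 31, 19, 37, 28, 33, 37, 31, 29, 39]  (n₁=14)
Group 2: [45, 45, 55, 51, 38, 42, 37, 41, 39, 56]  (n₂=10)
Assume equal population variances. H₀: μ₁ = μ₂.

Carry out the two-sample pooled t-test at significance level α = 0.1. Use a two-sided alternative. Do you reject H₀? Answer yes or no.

x̄₁=29.357, s₁=6.663, n₁=14
x̄₂=44.900, s₂=6.919, n₂=10
s_p² = [13·6.663² + 9·6.919²]/22 = 45.8234
SE = √(s_p²·(1/14+1/10)) = 2.8028
t = (29.357−44.900)/2.8028 = -5.5456
df = 22
p-value (two-sided) = 0.00001
At α=0.1: p < α → reject H₀

reject H₀: yes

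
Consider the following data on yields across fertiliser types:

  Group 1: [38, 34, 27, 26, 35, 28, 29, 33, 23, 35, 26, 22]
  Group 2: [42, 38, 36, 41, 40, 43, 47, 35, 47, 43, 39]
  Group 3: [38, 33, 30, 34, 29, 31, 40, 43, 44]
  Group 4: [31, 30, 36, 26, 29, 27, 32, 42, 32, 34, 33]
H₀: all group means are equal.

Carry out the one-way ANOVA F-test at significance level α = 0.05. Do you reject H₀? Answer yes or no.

Group means [29.67, 41.00, 35.78, 32.00], grand mean 34.442
SSB = Σnᵢ(x̄ᵢ−x̄)² = 828.382; SSW = ΣΣ(x−x̄ᵢ)² = 904.222
MSB = 828.382/3 = 276.1275; MSW = 904.222/39 = 23.1852
F = MSB/MSW = 11.9097
df = (3, 39)
p-value (upper-tail) = 0.00001
At α=0.05: p < α → reject H₀

reject H₀: yes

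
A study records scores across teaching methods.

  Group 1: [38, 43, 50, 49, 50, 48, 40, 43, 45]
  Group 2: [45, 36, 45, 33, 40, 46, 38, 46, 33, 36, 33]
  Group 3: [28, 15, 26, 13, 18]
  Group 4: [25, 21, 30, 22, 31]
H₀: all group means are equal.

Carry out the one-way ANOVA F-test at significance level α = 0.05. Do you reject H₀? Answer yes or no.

Group means [45.11, 39.18, 20.00, 25.80], grand mean 35.533
SSB = Σnᵢ(x̄ᵢ−x̄)² = 2652.141; SSW = ΣΣ(x−x̄ᵢ)² = 715.325
MSB = 2652.141/3 = 884.0471; MSW = 715.325/26 = 27.5125
F = MSB/MSW = 32.1326
df = (3, 26)
p-value (upper-tail) = 0.00000
At α=0.05: p < α → reject H₀

reject H₀: yes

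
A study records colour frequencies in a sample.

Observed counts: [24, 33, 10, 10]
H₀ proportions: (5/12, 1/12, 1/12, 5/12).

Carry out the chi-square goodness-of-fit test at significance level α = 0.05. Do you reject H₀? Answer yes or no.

n = 77; E_i = n·p_i = [32.08, 6.42, 6.42, 32.08]
χ² = (24−32.08)²/32.08 + (33−6.42)²/6.42 + (10−6.42)²/6.42 + (10−32.08)²/32.08 = 129.3688
df = 3
p-value (upper-tail) = 0.00000
At α=0.05: p < α → reject H₀

reject H₀: yes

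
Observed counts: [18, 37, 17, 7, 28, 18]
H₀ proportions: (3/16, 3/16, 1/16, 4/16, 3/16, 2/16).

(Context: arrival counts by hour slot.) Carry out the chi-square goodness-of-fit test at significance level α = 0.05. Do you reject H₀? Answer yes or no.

n = 125; E_i = n·p_i = [23.44, 23.44, 7.81, 31.25, 23.44, 15.62]
χ² = (18−23.44)²/23.44 + (37−23.44)²/23.44 + (17−7.81)²/7.81 + (7−31.25)²/31.25 + (28−23.44)²/23.44 + (18−15.62)²/15.62 = 39.9813
df = 5
p-value (upper-tail) = 0.00000
At α=0.05: p < α → reject H₀

reject H₀: yes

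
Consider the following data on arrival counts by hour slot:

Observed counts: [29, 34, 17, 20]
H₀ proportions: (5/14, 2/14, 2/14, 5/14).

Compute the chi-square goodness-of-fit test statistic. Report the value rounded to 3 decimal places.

test statistic = 35.898

n = 100; E_i = n·p_i = [35.71, 14.29, 14.29, 35.71]
χ² = (29−35.71)²/35.71 + (34−14.29)²/14.29 + (17−14.29)²/14.29 + (20−35.71)²/35.71 = 35.8980
df = 3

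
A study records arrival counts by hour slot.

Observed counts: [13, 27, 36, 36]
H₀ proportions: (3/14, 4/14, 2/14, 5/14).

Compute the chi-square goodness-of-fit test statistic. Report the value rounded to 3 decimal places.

test statistic = 31.223

n = 112; E_i = n·p_i = [24.00, 32.00, 16.00, 40.00]
χ² = (13−24.00)²/24.00 + (27−32.00)²/32.00 + (36−16.00)²/16.00 + (36−40.00)²/40.00 = 31.2229
df = 3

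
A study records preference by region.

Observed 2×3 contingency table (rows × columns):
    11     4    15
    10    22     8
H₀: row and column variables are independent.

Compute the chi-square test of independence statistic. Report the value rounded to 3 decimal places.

test statistic = 13.486

Row totals [30, 40], col totals [21, 26, 23], n=70
χ² = (11−9.00)²/9.00 + (4−11.14)²/11.14 + (15−9.86)²/9.86 + (10−12.00)²/12.00 + (22−14.86)²/14.86 + (8−13.14)²/13.14 = 13.4863
df = 2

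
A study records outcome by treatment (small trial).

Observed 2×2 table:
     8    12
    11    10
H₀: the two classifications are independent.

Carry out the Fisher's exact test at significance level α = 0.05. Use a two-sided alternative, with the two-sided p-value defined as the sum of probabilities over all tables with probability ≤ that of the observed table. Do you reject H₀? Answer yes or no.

reject H₀: no

Margins: r₁=20, r₂=21, c₁=19, c₂=22, n=41
p_obs = C(20,8)·C(21,11)/C(41,19); sum pmf over tables with pmf ≤ p_obs
p-value (two-sided) = 0.53590
At α=0.05: p ≥ α → fail to reject H₀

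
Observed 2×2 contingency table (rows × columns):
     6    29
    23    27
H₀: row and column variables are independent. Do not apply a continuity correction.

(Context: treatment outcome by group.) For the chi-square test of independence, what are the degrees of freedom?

df = (r−1)(c−1) = (2−1)·(2−1) = 1

degrees of freedom = 1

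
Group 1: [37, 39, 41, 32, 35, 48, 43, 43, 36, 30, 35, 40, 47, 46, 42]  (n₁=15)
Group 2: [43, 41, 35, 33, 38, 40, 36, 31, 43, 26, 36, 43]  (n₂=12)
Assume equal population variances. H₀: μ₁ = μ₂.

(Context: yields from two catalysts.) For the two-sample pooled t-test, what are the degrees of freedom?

df = n₁ + n₂ − 2 = 15 + 12 − 2 = 25

degrees of freedom = 25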